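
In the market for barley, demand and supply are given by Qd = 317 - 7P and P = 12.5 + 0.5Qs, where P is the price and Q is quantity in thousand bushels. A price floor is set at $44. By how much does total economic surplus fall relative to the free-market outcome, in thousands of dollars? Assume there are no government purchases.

Rearranging supply gives Qs = 2P - 25. Equilibrium: 317 - 7P = 2P - 25, so 342 = 9P and P* = 38, Q* = 51.
The floor of 44 is above the equilibrium price 38, so it binds.
At P = 44: Qd = 317 - 7·44 = 9 and Qs = 2·44 - 25 = 63.
Quantity traded falls to 9. At Q = 9 the demand price is (317 - 9)/7 = 44 and the supply price is (25 + 9)/2 = 17.
Deadweight loss = ½ · (44 - 17) · (51 - 9) = ½ · 27 · 42 = 567.

567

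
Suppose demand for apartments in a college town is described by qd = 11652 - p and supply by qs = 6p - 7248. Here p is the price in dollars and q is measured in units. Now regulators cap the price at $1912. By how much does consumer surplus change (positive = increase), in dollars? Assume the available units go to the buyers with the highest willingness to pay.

Equilibrium: 11652 - p = 6p - 7248, so 18900 = 7p and p* = 2700, q* = 8952.
Because the ceiling (1912) lies below the market-clearing price, it is binding.
At p = 1912: qd = 11652 - 1912 = 9740 and qs = 6·1912 - 7248 = 4224.
Consumer surplus without the control is ½ · (11652 - 2700) · 8952 = 40069152.
With the ceiling, 4224 units are sold at 1912 (assume they go to the highest-value buyers). The demand price at q = 4224 is 7428, so CS = ½ · [(11652 - 1912) + (7428 - 1912)] · 4224 = 32220672.
Change in consumer surplus = 32220672 - 40069152 = -7848480.

-7848480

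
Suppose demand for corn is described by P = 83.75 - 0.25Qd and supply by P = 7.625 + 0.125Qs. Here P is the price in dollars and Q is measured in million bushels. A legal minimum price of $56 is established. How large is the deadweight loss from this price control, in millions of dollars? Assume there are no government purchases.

Rearranging demand gives Qd = 335 - 4P; rearranging supply gives Qs = 8P - 61. In a free market, 335 - 4P = 8P - 61 gives the equilibrium P* = 33, Q* = 203.
The floor of 56 is above the equilibrium price 33, so it binds.
At P = 56: Qd = 335 - 4·56 = 111 and Qs = 8·56 - 61 = 387.
Quantity traded falls to 111. At Q = 111 the demand price is (335 - 111)/4 = 56 and the supply price is (61 + 111)/8 = 21.5.
Deadweight loss = ½ · (56 - 21.5) · (203 - 111) = ½ · 34.5 · 92 = 1587.

1587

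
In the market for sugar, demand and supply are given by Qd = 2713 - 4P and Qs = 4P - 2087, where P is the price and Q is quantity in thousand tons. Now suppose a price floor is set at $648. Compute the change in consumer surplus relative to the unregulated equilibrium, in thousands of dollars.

Equilibrium: 2713 - 4P = 4P - 2087, so 4800 = 8P and P* = 600, Q* = 313.
Because the floor (648) lies above the market-clearing price, it is binding.
At P = 648: Qd = 2713 - 4·648 = 121 and Qs = 4·648 - 2087 = 505.
Consumer surplus without the control is ½ · (678.25 - 600) · 313 = 12246.125.
With the floor, consumers buy 121 units at 648, so CS = ½ · (678.25 - 648) · 121 = 1830.125.
Change in consumer surplus = 1830.125 - 12246.125 = -10416.

-10416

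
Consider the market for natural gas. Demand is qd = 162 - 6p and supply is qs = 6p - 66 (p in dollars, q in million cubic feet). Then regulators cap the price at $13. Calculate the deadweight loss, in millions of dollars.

216

Without the control the market clears where 162 - 6p = 6p - 66, i.e. p* = 19 and q* = 48.
Because the ceiling (13) lies below the market-clearing price, it is binding.
At p = 13: qd = 162 - 6·13 = 84 and qs = 6·13 - 66 = 12.
Quantity traded falls to 12. At q = 12 the demand price is (162 - 12)/6 = 25 and the supply price is (66 + 12)/6 = 13.
Deadweight loss = ½ · (25 - 13) · (48 - 12) = ½ · 12 · 36 = 216.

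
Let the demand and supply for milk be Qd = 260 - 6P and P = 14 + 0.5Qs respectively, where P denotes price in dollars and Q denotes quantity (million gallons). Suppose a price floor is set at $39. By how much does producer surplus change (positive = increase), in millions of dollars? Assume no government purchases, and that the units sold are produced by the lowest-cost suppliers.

Rearranging supply gives Qs = 2P - 28. Equilibrium: 260 - 6P = 2P - 28, so 288 = 8P and P* = 36, Q* = 44.
Since 39 > 36, the floor is binding.
At P = 39: Qd = 260 - 6·39 = 26 and Qs = 2·39 - 28 = 50.
Producer surplus without the control is ½ · (36 - 14) · 44 = 484.
With the floor, 26 units are sold at 39. The supply price at Q = 26 is 27, so PS = ½ · [(39 - 14) + (39 - 27)] · 26 = 481.
Change in producer surplus = 481 - 484 = -3.

-3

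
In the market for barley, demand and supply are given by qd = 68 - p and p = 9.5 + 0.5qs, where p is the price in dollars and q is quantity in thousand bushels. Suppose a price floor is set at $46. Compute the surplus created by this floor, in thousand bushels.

Rearranging supply gives qs = 2p - 19. Equilibrium: 68 - p = 2p - 19, so 87 = 3p and p* = 29, q* = 39.
Since 46 > 29, the floor is binding.
At p = 46: qd = 68 - 46 = 22 and qs = 2·46 - 19 = 73.
Surplus = qs - qd = 73 - 22 = 51.

51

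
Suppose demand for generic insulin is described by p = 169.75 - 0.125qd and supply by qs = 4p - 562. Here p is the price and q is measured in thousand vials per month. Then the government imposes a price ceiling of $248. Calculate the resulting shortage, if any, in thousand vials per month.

Rearranging demand gives qd = 1358 - 8p. Equilibrium: 1358 - 8p = 4p - 562, so 1920 = 12p and p* = 160, q* = 78.
Since 248 is above p* = 160, the ceiling does not bind and the free-market outcome prevails.
Since the control does not bind, there is no shortage.

0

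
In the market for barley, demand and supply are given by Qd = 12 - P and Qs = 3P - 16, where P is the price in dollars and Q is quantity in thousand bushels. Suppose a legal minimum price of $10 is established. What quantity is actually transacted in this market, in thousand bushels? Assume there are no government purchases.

Without the control the market clears where 12 - P = 3P - 16, i.e. P* = 7 and Q* = 5.
The floor of 10 is above the equilibrium price 7, so it binds.
At P = 10: Qd = 12 - 10 = 2 and Qs = 3·10 - 16 = 14.
The quantity actually transacted is the short side, demand: 2.

2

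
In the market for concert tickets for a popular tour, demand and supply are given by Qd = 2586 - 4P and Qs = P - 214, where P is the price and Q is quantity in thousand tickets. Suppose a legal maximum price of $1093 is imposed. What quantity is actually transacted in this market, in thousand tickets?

Without the control the market clears where 2586 - 4P = P - 214, i.e. P* = 560 and Q* = 346.
Since 1093 is above P* = 560, the ceiling does not bind and the free-market outcome prevails.

346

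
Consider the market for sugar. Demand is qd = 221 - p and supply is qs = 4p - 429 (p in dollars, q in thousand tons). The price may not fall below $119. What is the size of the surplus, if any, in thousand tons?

Setting quantity demanded equal to quantity supplied, 221 - p = 4p - 429, gives p* = 130 and q* = 91.
Since 119 is below p* = 130, the floor does not bind and the free-market outcome prevails.
Since the control does not bind, there is no surplus.

0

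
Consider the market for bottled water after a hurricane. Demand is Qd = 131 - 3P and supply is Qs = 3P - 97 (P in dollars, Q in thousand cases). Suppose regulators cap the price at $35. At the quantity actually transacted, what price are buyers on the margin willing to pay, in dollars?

Setting quantity demanded equal to quantity supplied, 131 - 3P = 3P - 97, gives P* = 38 and Q* = 17.
The ceiling of 35 is below the equilibrium price 38, so it binds.
At P = 35: Qd = 131 - 3·35 = 26 and Qs = 3·35 - 97 = 8.
Only 8 units reach the market. On the demand curve, the marginal buyer's willingness to pay at Q = 8 is (131 - 8)/3 = 41.

41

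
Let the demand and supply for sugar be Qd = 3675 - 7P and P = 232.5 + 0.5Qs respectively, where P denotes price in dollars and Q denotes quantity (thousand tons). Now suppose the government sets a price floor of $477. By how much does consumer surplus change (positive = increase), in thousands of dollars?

-6723.5

Rearranging supply gives Qs = 2P - 465. Setting quantity demanded equal to quantity supplied, 3675 - 7P = 2P - 465, gives P* = 460 and Q* = 455.
Since 477 > 460, the floor is binding.
At P = 477: Qd = 3675 - 7·477 = 336 and Qs = 2·477 - 465 = 489.
Consumer surplus without the control is ½ · (525 - 460) · 455 = 14787.5.
With the floor, consumers buy 336 units at 477, so CS = ½ · (525 - 477) · 336 = 8064.
Change in consumer surplus = 8064 - 14787.5 = -6723.5.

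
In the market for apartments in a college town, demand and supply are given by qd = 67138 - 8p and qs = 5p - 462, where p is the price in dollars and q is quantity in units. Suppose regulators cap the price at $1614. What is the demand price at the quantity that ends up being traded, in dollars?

Setting quantity demanded equal to quantity supplied, 67138 - 8p = 5p - 462, gives p* = 5200 and q* = 25538.
The ceiling of 1614 is below the equilibrium price 5200, so it binds.
At p = 1614: qd = 67138 - 8·1614 = 54226 and qs = 5·1614 - 462 = 7608.
Only 7608 units reach the market. On the demand curve, the marginal buyer's willingness to pay at q = 7608 is (67138 - 7608)/8 = 7441.25.

7441.25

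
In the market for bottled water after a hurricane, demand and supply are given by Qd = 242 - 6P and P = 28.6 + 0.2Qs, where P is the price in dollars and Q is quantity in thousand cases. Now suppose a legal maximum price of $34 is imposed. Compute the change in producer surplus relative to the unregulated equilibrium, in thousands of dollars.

-29.5

Rearranging supply gives Qs = 5P - 143. In a free market, 242 - 6P = 5P - 143 gives the equilibrium P* = 35, Q* = 32.
Since 34 < 35, the ceiling is binding.
At P = 34: Qd = 242 - 6·34 = 38 and Qs = 5·34 - 143 = 27.
Producer surplus without the control is ½ · (35 - 28.6) · 32 = 102.4.
With the ceiling, producers sell 27 units at 34, so PS = ½ · (34 - 28.6) · 27 = 72.9.
Change in producer surplus = 72.9 - 102.4 = -29.5.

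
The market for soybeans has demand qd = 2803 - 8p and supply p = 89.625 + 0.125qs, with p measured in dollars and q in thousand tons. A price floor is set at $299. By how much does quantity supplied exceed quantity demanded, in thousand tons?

1264

Rearranging supply gives qs = 8p - 717. Without the control the market clears where 2803 - 8p = 8p - 717, i.e. p* = 220 and q* = 1043.
Since 299 > 220, the floor is binding.
At p = 299: qd = 2803 - 8·299 = 411 and qs = 8·299 - 717 = 1675.
Surplus = qs - qd = 1675 - 411 = 1264.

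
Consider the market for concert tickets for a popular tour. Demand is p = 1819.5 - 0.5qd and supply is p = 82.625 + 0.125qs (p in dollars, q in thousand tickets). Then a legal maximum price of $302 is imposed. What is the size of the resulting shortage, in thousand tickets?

Rearranging demand gives qd = 3639 - 2p; rearranging supply gives qs = 8p - 661. Equilibrium: 3639 - 2p = 8p - 661, so 4300 = 10p and p* = 430, q* = 2779.
Because the ceiling (302) lies below the market-clearing price, it is binding.
At p = 302: qd = 3639 - 2·302 = 3035 and qs = 8·302 - 661 = 1755.
Shortage = qd - qs = 3035 - 1755 = 1280.

1280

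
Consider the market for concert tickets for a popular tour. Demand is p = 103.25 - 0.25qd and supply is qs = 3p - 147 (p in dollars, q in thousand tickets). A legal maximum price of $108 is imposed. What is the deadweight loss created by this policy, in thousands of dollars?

Rearranging demand gives qd = 413 - 4p. Equilibrium: 413 - 4p = 3p - 147, so 560 = 7p and p* = 80, q* = 93.
Since 108 is above p* = 80, the ceiling does not bind and the free-market outcome prevails.
Since the control does not bind, no trades are prevented and deadweight loss is zero.

0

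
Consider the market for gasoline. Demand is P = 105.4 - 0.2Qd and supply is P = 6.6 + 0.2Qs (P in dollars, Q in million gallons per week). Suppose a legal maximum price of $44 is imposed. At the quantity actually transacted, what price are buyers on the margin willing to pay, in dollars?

68

Rearranging demand gives Qd = 527 - 5P; rearranging supply gives Qs = 5P - 33. Equilibrium: 527 - 5P = 5P - 33, so 560 = 10P and P* = 56, Q* = 247.
Since 44 < 56, the ceiling is binding.
At P = 44: Qd = 527 - 5·44 = 307 and Qs = 5·44 - 33 = 187.
Only 187 units reach the market. On the demand curve, the marginal buyer's willingness to pay at Q = 187 is (527 - 187)/5 = 68.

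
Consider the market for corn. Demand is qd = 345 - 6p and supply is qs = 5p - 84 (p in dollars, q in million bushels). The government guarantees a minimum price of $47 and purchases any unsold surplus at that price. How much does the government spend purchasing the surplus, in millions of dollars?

4136

Without the control the market clears where 345 - 6p = 5p - 84, i.e. p* = 39 and q* = 111.
Since 47 > 39, the floor is binding.
At p = 47: qd = 345 - 6·47 = 63 and qs = 5·47 - 84 = 151.
Surplus = qs - qd = 88.
Government expenditure = surplus × support price = 88 × 47 = 4136.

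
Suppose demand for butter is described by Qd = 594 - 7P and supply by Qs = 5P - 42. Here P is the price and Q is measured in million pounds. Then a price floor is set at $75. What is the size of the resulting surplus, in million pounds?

Equilibrium: 594 - 7P = 5P - 42, so 636 = 12P and P* = 53, Q* = 223.
The floor of 75 is above the equilibrium price 53, so it binds.
At P = 75: Qd = 594 - 7·75 = 69 and Qs = 5·75 - 42 = 333.
Surplus = Qs - Qd = 333 - 69 = 264.

264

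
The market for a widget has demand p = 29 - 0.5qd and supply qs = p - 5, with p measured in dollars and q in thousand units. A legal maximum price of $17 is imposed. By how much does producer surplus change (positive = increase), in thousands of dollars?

Rearranging demand gives qd = 58 - 2p. Without the control the market clears where 58 - 2p = p - 5, i.e. p* = 21 and q* = 16.
Since 17 < 21, the ceiling is binding.
At p = 17: qd = 58 - 2·17 = 24 and qs = 17 - 5 = 12.
Producer surplus without the control is ½ · (21 - 5) · 16 = 128.
With the ceiling, producers sell 12 units at 17, so PS = ½ · (17 - 5) · 12 = 72.
Change in producer surplus = 72 - 128 = -56.

-56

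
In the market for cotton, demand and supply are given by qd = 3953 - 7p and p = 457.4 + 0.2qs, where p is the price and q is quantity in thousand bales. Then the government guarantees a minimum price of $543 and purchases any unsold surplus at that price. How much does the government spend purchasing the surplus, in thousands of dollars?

149868

Rearranging supply gives qs = 5p - 2287. In a free market, 3953 - 7p = 5p - 2287 gives the equilibrium p* = 520, q* = 313.
Because the floor (543) lies above the market-clearing price, it is binding.
At p = 543: qd = 3953 - 7·543 = 152 and qs = 5·543 - 2287 = 428.
Surplus = qs - qd = 276.
Government expenditure = surplus × support price = 276 × 543 = 149868.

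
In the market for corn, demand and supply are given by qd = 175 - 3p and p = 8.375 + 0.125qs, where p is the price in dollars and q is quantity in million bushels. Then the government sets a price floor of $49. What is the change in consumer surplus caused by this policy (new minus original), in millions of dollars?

-1849.5

Rearranging supply gives qs = 8p - 67. Setting quantity demanded equal to quantity supplied, 175 - 3p = 8p - 67, gives p* = 22 and q* = 109.
The floor of 49 is above the equilibrium price 22, so it binds.
At p = 49: qd = 175 - 3·49 = 28 and qs = 8·49 - 67 = 325.
Consumer surplus without the control is ½ · (175/3 - 22) · 109 = 11881/6.
With the floor, consumers buy 28 units at 49, so CS = ½ · (175/3 - 49) · 28 = 392/3.
Change in consumer surplus = 392/3 - 11881/6 = -1849.5.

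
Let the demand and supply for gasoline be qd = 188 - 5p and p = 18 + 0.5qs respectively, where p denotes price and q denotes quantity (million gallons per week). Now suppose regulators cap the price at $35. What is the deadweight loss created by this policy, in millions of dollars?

0

Rearranging supply gives qs = 2p - 36. Without the control the market clears where 188 - 5p = 2p - 36, i.e. p* = 32 and q* = 28.
The ceiling of 35 is above the equilibrium price 32, so it is not binding; the market clears at p* = 32, q* = 28.
Since the control does not bind, no trades are prevented and deadweight loss is zero.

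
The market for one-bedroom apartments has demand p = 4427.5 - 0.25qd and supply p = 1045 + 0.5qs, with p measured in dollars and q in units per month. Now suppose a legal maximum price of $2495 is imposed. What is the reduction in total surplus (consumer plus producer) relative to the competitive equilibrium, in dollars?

Rearranging demand gives qd = 17710 - 4p; rearranging supply gives qs = 2p - 2090. Equilibrium: 17710 - 4p = 2p - 2090, so 19800 = 6p and p* = 3300, q* = 4510.
Since 2495 < 3300, the ceiling is binding.
At p = 2495: qd = 17710 - 4·2495 = 7730 and qs = 2·2495 - 2090 = 2900.
Quantity traded falls to 2900. At q = 2900 the demand price is (17710 - 2900)/4 = 3702.5 and the supply price is (2090 + 2900)/2 = 2495.
Deadweight loss = ½ · (3702.5 - 2495) · (4510 - 2900) = ½ · 1207.5 · 1610 = 972037.5.

972037.5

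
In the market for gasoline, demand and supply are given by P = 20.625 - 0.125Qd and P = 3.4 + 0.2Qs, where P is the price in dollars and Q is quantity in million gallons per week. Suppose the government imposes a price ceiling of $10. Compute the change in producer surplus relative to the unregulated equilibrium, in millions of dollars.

Rearranging demand gives Qd = 165 - 8P; rearranging supply gives Qs = 5P - 17. In a free market, 165 - 8P = 5P - 17 gives the equilibrium P* = 14, Q* = 53.
Since 10 < 14, the ceiling is binding.
At P = 10: Qd = 165 - 8·10 = 85 and Qs = 5·10 - 17 = 33.
Producer surplus without the control is ½ · (14 - 3.4) · 53 = 280.9.
With the ceiling, producers sell 33 units at 10, so PS = ½ · (10 - 3.4) · 33 = 108.9.
Change in producer surplus = 108.9 - 280.9 = -172.

-172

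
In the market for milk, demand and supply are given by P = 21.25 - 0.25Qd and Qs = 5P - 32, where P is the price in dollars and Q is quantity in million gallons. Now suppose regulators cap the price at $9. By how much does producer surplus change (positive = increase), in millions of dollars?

-92

Rearranging demand gives Qd = 85 - 4P. Setting quantity demanded equal to quantity supplied, 85 - 4P = 5P - 32, gives P* = 13 and Q* = 33.
Because the ceiling (9) lies below the market-clearing price, it is binding.
At P = 9: Qd = 85 - 4·9 = 49 and Qs = 5·9 - 32 = 13.
Producer surplus without the control is ½ · (13 - 6.4) · 33 = 108.9.
With the ceiling, producers sell 13 units at 9, so PS = ½ · (9 - 6.4) · 13 = 16.9.
Change in producer surplus = 16.9 - 108.9 = -92.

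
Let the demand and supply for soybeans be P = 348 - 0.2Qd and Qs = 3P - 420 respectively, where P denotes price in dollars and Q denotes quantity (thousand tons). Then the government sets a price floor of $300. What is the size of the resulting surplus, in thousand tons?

Rearranging demand gives Qd = 1740 - 5P. Without the control the market clears where 1740 - 5P = 3P - 420, i.e. P* = 270 and Q* = 390.
Because the floor (300) lies above the market-clearing price, it is binding.
At P = 300: Qd = 1740 - 5·300 = 240 and Qs = 3·300 - 420 = 480.
Surplus = Qs - Qd = 480 - 240 = 240.

240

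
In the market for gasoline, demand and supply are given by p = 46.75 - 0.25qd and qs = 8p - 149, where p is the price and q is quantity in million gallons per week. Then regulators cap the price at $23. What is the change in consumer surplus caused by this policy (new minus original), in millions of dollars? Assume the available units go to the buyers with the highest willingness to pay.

Rearranging demand gives qd = 187 - 4p. In a free market, 187 - 4p = 8p - 149 gives the equilibrium p* = 28, q* = 75.
Because the ceiling (23) lies below the market-clearing price, it is binding.
At p = 23: qd = 187 - 4·23 = 95 and qs = 8·23 - 149 = 35.
Consumer surplus without the control is ½ · (46.75 - 28) · 75 = 703.125.
With the ceiling, 35 units are sold at 23 (assume they go to the highest-value buyers). The demand price at q = 35 is 38, so CS = ½ · [(46.75 - 23) + (38 - 23)] · 35 = 678.125.
Change in consumer surplus = 678.125 - 703.125 = -25.

-25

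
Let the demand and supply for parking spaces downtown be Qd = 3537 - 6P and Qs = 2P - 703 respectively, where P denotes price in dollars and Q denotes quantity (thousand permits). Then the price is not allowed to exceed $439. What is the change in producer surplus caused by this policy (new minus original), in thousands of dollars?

-24206

Setting quantity demanded equal to quantity supplied, 3537 - 6P = 2P - 703, gives P* = 530 and Q* = 357.
Because the ceiling (439) lies below the market-clearing price, it is binding.
At P = 439: Qd = 3537 - 6·439 = 903 and Qs = 2·439 - 703 = 175.
Producer surplus without the control is ½ · (530 - 351.5) · 357 = 31862.25.
With the ceiling, producers sell 175 units at 439, so PS = ½ · (439 - 351.5) · 175 = 7656.25.
Change in producer surplus = 7656.25 - 31862.25 = -24206.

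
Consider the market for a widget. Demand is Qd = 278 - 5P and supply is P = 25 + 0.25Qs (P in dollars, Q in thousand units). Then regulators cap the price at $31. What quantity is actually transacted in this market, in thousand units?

Rearranging supply gives Qs = 4P - 100. Equilibrium: 278 - 5P = 4P - 100, so 378 = 9P and P* = 42, Q* = 68.
The ceiling of 31 is below the equilibrium price 42, so it binds.
At P = 31: Qd = 278 - 5·31 = 123 and Qs = 4·31 - 100 = 24.
The quantity actually transacted is the short side, supply: 24.

24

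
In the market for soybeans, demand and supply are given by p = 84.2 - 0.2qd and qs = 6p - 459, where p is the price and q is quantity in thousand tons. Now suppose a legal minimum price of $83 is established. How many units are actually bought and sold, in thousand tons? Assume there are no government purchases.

6

Rearranging demand gives qd = 421 - 5p. In a free market, 421 - 5p = 6p - 459 gives the equilibrium p* = 80, q* = 21.
Since 83 > 80, the floor is binding.
At p = 83: qd = 421 - 5·83 = 6 and qs = 6·83 - 459 = 39.
The quantity actually transacted is the short side, demand: 6.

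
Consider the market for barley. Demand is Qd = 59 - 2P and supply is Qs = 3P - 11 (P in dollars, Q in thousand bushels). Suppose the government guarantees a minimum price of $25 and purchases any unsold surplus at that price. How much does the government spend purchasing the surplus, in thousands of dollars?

In a free market, 59 - 2P = 3P - 11 gives the equilibrium P* = 14, Q* = 31.
Since 25 > 14, the floor is binding.
At P = 25: Qd = 59 - 2·25 = 9 and Qs = 3·25 - 11 = 64.
Surplus = Qs - Qd = 55.
Government expenditure = surplus × support price = 55 × 25 = 1375.

1375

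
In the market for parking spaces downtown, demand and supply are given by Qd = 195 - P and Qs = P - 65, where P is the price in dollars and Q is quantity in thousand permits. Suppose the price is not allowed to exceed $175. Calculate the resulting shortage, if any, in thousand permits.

Equilibrium: 195 - P = P - 65, so 260 = 2P and P* = 130, Q* = 65.
Since 175 is above P* = 130, the ceiling does not bind and the free-market outcome prevails.
Since the control does not bind, there is no shortage.

0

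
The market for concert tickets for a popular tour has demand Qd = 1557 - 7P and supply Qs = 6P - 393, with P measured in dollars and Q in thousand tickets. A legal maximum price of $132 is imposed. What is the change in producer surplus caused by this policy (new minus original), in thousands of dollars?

Equilibrium: 1557 - 7P = 6P - 393, so 1950 = 13P and P* = 150, Q* = 507.
The ceiling of 132 is below the equilibrium price 150, so it binds.
At P = 132: Qd = 1557 - 7·132 = 633 and Qs = 6·132 - 393 = 399.
Producer surplus without the control is ½ · (150 - 65.5) · 507 = 21420.75.
With the ceiling, producers sell 399 units at 132, so PS = ½ · (132 - 65.5) · 399 = 13266.75.
Change in producer surplus = 13266.75 - 21420.75 = -8154.

-8154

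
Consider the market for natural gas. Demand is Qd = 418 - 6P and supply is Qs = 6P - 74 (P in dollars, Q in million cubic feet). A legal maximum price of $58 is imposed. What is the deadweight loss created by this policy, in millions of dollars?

In a free market, 418 - 6P = 6P - 74 gives the equilibrium P* = 41, Q* = 172.
Since 58 is above P* = 41, the ceiling does not bind and the free-market outcome prevails.
Since the control does not bind, no trades are prevented and deadweight loss is zero.

0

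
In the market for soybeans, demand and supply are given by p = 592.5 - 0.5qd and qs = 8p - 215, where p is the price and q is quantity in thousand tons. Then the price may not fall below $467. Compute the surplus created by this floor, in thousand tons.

3270

Rearranging demand gives qd = 1185 - 2p. In a free market, 1185 - 2p = 8p - 215 gives the equilibrium p* = 140, q* = 905.
The floor of 467 is above the equilibrium price 140, so it binds.
At p = 467: qd = 1185 - 2·467 = 251 and qs = 8·467 - 215 = 3521.
Surplus = qs - qd = 3521 - 251 = 3270.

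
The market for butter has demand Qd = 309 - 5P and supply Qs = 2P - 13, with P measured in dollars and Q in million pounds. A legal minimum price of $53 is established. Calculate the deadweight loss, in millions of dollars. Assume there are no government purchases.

428.75

Equilibrium: 309 - 5P = 2P - 13, so 322 = 7P and P* = 46, Q* = 79.
Because the floor (53) lies above the market-clearing price, it is binding.
At P = 53: Qd = 309 - 5·53 = 44 and Qs = 2·53 - 13 = 93.
Quantity traded falls to 44. At Q = 44 the demand price is (309 - 44)/5 = 53 and the supply price is (13 + 44)/2 = 28.5.
Deadweight loss = ½ · (53 - 28.5) · (79 - 44) = ½ · 24.5 · 35 = 428.75.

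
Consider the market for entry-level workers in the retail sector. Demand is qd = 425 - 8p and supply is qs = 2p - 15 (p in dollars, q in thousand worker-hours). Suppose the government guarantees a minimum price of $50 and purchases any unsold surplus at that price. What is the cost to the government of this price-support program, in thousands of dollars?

3000

In a free market, 425 - 8p = 2p - 15 gives the equilibrium p* = 44, q* = 73.
Because the floor (50) lies above the market-clearing price, it is binding.
At p = 50: qd = 425 - 8·50 = 25 and qs = 2·50 - 15 = 85.
Surplus = qs - qd = 60.
Government expenditure = surplus × support price = 60 × 50 = 3000.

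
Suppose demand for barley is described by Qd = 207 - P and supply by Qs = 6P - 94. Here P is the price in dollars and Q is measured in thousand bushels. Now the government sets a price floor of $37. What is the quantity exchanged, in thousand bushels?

164

Equilibrium: 207 - P = 6P - 94, so 301 = 7P and P* = 43, Q* = 164.
The floor of 37 is below the equilibrium price 43, so it is not binding; the market clears at P* = 43, Q* = 164.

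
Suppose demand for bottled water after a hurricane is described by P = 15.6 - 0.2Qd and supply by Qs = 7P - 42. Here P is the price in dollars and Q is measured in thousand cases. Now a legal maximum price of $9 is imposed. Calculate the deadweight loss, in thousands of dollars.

8.4

Rearranging demand gives Qd = 78 - 5P. Setting quantity demanded equal to quantity supplied, 78 - 5P = 7P - 42, gives P* = 10 and Q* = 28.
Since 9 < 10, the ceiling is binding.
At P = 9: Qd = 78 - 5·9 = 33 and Qs = 7·9 - 42 = 21.
Quantity traded falls to 21. At Q = 21 the demand price is (78 - 21)/5 = 11.4 and the supply price is (42 + 21)/7 = 9.
Deadweight loss = ½ · (11.4 - 9) · (28 - 21) = ½ · 2.4 · 7 = 8.4.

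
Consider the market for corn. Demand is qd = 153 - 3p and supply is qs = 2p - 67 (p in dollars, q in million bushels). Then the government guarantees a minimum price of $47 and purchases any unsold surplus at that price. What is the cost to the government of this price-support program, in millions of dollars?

Equilibrium: 153 - 3p = 2p - 67, so 220 = 5p and p* = 44, q* = 21.
The floor of 47 is above the equilibrium price 44, so it binds.
At p = 47: qd = 153 - 3·47 = 12 and qs = 2·47 - 67 = 27.
Surplus = qs - qd = 15.
Government expenditure = surplus × support price = 15 × 47 = 705.

705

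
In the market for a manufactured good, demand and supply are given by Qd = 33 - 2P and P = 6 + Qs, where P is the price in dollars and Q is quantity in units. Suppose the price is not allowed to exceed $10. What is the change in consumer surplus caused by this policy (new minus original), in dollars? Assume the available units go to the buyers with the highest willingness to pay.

Rearranging supply gives Qs = P - 6. In a free market, 33 - 2P = P - 6 gives the equilibrium P* = 13, Q* = 7.
The ceiling of 10 is below the equilibrium price 13, so it binds.
At P = 10: Qd = 33 - 2·10 = 13 and Qs = 10 - 6 = 4.
Consumer surplus without the control is ½ · (16.5 - 13) · 7 = 12.25.
With the ceiling, 4 units are sold at 10 (assume they go to the highest-value buyers). The demand price at Q = 4 is 14.5, so CS = ½ · [(16.5 - 10) + (14.5 - 10)] · 4 = 22.
Change in consumer surplus = 22 - 12.25 = 9.75.

9.75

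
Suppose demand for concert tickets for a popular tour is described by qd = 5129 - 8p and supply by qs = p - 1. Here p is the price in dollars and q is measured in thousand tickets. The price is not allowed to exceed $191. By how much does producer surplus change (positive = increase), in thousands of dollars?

Setting quantity demanded equal to quantity supplied, 5129 - 8p = p - 1, gives p* = 570 and q* = 569.
Since 191 < 570, the ceiling is binding.
At p = 191: qd = 5129 - 8·191 = 3601 and qs = 191 - 1 = 190.
Producer surplus without the control is ½ · (570 - 1) · 569 = 161880.5.
With the ceiling, producers sell 190 units at 191, so PS = ½ · (191 - 1) · 190 = 18050.
Change in producer surplus = 18050 - 161880.5 = -143830.5.

-143830.5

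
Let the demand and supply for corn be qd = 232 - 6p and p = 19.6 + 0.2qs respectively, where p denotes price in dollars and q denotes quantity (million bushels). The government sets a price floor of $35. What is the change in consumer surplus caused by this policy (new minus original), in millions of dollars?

Rearranging supply gives qs = 5p - 98. Without the control the market clears where 232 - 6p = 5p - 98, i.e. p* = 30 and q* = 52.
Since 35 > 30, the floor is binding.
At p = 35: qd = 232 - 6·35 = 22 and qs = 5·35 - 98 = 77.
Consumer surplus without the control is ½ · (116/3 - 30) · 52 = 676/3.
With the floor, consumers buy 22 units at 35, so CS = ½ · (116/3 - 35) · 22 = 121/3.
Change in consumer surplus = 121/3 - 676/3 = -185.

-185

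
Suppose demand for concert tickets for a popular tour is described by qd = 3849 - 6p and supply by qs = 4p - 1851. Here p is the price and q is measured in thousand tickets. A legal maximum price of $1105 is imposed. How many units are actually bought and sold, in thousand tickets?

429

Setting quantity demanded equal to quantity supplied, 3849 - 6p = 4p - 1851, gives p* = 570 and q* = 429.
Since 1105 is above p* = 570, the ceiling does not bind and the free-market outcome prevails.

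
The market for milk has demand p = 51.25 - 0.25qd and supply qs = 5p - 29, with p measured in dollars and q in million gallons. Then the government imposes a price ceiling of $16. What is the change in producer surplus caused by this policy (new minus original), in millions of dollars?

Rearranging demand gives qd = 205 - 4p. Equilibrium: 205 - 4p = 5p - 29, so 234 = 9p and p* = 26, q* = 101.
The ceiling of 16 is below the equilibrium price 26, so it binds.
At p = 16: qd = 205 - 4·16 = 141 and qs = 5·16 - 29 = 51.
Producer surplus without the control is ½ · (26 - 5.8) · 101 = 1020.1.
With the ceiling, producers sell 51 units at 16, so PS = ½ · (16 - 5.8) · 51 = 260.1.
Change in producer surplus = 260.1 - 1020.1 = -760.

-760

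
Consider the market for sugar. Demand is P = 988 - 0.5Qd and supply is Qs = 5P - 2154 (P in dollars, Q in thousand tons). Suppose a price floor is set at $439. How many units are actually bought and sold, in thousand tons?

796

Rearranging demand gives Qd = 1976 - 2P. Without the control the market clears where 1976 - 2P = 5P - 2154, i.e. P* = 590 and Q* = 796.
The floor of 439 is below the equilibrium price 590, so it is not binding; the market clears at P* = 590, Q* = 796.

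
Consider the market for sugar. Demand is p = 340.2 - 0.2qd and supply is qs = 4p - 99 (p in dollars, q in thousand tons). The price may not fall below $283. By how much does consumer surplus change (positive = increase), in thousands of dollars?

-40960.5

Rearranging demand gives qd = 1701 - 5p. Equilibrium: 1701 - 5p = 4p - 99, so 1800 = 9p and p* = 200, q* = 701.
Because the floor (283) lies above the market-clearing price, it is binding.
At p = 283: qd = 1701 - 5·283 = 286 and qs = 4·283 - 99 = 1033.
Consumer surplus without the control is ½ · (340.2 - 200) · 701 = 49140.1.
With the floor, consumers buy 286 units at 283, so CS = ½ · (340.2 - 283) · 286 = 8179.6.
Change in consumer surplus = 8179.6 - 49140.1 = -40960.5.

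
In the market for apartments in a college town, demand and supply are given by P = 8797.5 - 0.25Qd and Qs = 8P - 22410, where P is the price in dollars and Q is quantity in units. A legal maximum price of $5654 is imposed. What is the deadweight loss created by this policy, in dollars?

0

Rearranging demand gives Qd = 35190 - 4P. In a free market, 35190 - 4P = 8P - 22410 gives the equilibrium P* = 4800, Q* = 15990.
The ceiling of 5654 is above the equilibrium price 4800, so it is not binding; the market clears at P* = 4800, Q* = 15990.
Since the control does not bind, no trades are prevented and deadweight loss is zero.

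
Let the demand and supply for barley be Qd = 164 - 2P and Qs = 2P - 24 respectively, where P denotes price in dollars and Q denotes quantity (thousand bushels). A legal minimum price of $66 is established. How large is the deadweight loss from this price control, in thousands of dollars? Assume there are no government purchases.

722

Setting quantity demanded equal to quantity supplied, 164 - 2P = 2P - 24, gives P* = 47 and Q* = 70.
The floor of 66 is above the equilibrium price 47, so it binds.
At P = 66: Qd = 164 - 2·66 = 32 and Qs = 2·66 - 24 = 108.
Quantity traded falls to 32. At Q = 32 the demand price is (164 - 32)/2 = 66 and the supply price is (24 + 32)/2 = 28.
Deadweight loss = ½ · (66 - 28) · (70 - 32) = ½ · 38 · 38 = 722.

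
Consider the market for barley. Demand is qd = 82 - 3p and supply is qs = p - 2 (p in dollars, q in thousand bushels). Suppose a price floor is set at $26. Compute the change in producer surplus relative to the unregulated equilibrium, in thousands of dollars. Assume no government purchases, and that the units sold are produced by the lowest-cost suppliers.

Without the control the market clears where 82 - 3p = p - 2, i.e. p* = 21 and q* = 19.
The floor of 26 is above the equilibrium price 21, so it binds.
At p = 26: qd = 82 - 3·26 = 4 and qs = 26 - 2 = 24.
Producer surplus without the control is ½ · (21 - 2) · 19 = 180.5.
With the floor, 4 units are sold at 26. The supply price at q = 4 is 6, so PS = ½ · [(26 - 2) + (26 - 6)] · 4 = 88.
Change in producer surplus = 88 - 180.5 = -92.5.

-92.5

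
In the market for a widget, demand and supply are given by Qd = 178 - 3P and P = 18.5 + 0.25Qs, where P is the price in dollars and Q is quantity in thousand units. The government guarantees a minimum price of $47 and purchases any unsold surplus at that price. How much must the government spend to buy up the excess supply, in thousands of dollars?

Rearranging supply gives Qs = 4P - 74. In a free market, 178 - 3P = 4P - 74 gives the equilibrium P* = 36, Q* = 70.
The floor of 47 is above the equilibrium price 36, so it binds.
At P = 47: Qd = 178 - 3·47 = 37 and Qs = 4·47 - 74 = 114.
Surplus = Qs - Qd = 77.
Government expenditure = surplus × support price = 77 × 47 = 3619.

3619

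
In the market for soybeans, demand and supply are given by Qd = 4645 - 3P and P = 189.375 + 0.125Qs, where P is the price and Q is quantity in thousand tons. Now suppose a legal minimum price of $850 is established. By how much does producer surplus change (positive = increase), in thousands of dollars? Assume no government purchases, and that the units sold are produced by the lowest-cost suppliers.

Rearranging supply gives Qs = 8P - 1515. Without the control the market clears where 4645 - 3P = 8P - 1515, i.e. P* = 560 and Q* = 2965.
Because the floor (850) lies above the market-clearing price, it is binding.
At P = 850: Qd = 4645 - 3·850 = 2095 and Qs = 8·850 - 1515 = 5285.
Producer surplus without the control is ½ · (560 - 189.375) · 2965 = 549451.5625.
With the floor, 2095 units are sold at 850. The supply price at Q = 2095 is 451.25, so PS = ½ · [(850 - 189.375) + (850 - 451.25)] · 2095 = 1109695.3125.
Change in producer surplus = 1109695.3125 - 549451.5625 = 560243.75.

560243.75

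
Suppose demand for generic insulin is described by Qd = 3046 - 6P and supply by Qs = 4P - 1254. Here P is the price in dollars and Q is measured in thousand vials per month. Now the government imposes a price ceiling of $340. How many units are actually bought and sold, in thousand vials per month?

106

In a free market, 3046 - 6P = 4P - 1254 gives the equilibrium P* = 430, Q* = 466.
Since 340 < 430, the ceiling is binding.
At P = 340: Qd = 3046 - 6·340 = 1006 and Qs = 4·340 - 1254 = 106.
The quantity actually transacted is the short side, supply: 106.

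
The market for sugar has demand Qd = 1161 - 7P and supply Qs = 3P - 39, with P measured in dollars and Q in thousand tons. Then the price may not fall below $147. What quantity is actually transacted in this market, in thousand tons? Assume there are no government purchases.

132

Equilibrium: 1161 - 7P = 3P - 39, so 1200 = 10P and P* = 120, Q* = 321.
Since 147 > 120, the floor is binding.
At P = 147: Qd = 1161 - 7·147 = 132 and Qs = 3·147 - 39 = 402.
The quantity actually transacted is the short side, demand: 132.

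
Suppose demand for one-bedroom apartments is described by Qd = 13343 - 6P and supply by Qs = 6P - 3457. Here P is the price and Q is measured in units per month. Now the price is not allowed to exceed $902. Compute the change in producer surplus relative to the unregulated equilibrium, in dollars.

Equilibrium: 13343 - 6P = 6P - 3457, so 16800 = 12P and P* = 1400, Q* = 4943.
Because the ceiling (902) lies below the market-clearing price, it is binding.
At P = 902: Qd = 13343 - 6·902 = 7931 and Qs = 6·902 - 3457 = 1955.
Producer surplus without the control is ½ · (1400 - 3457/6) · 4943 = 24433249/12.
With the ceiling, producers sell 1955 units at 902, so PS = ½ · (902 - 3457/6) · 1955 = 3822025/12.
Change in producer surplus = 3822025/12 - 24433249/12 = -1717602.

-1717602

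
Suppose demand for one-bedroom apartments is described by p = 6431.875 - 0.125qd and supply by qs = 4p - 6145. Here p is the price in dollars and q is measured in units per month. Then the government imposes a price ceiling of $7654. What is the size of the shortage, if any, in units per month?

0

Rearranging demand gives qd = 51455 - 8p. Without the control the market clears where 51455 - 8p = 4p - 6145, i.e. p* = 4800 and q* = 13055.
The ceiling of 7654 is above the equilibrium price 4800, so it is not binding; the market clears at p* = 4800, q* = 13055.
Since the control does not bind, there is no shortage.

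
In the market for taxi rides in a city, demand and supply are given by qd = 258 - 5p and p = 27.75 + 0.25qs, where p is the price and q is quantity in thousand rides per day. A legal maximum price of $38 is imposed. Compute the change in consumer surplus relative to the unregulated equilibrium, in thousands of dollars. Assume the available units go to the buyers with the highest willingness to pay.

Rearranging supply gives qs = 4p - 111. Setting quantity demanded equal to quantity supplied, 258 - 5p = 4p - 111, gives p* = 41 and q* = 53.
Since 38 < 41, the ceiling is binding.
At p = 38: qd = 258 - 5·38 = 68 and qs = 4·38 - 111 = 41.
Consumer surplus without the control is ½ · (51.6 - 41) · 53 = 280.9.
With the ceiling, 41 units are sold at 38 (assume they go to the highest-value buyers). The demand price at q = 41 is 43.4, so CS = ½ · [(51.6 - 38) + (43.4 - 38)] · 41 = 389.5.
Change in consumer surplus = 389.5 - 280.9 = 108.6.

108.6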